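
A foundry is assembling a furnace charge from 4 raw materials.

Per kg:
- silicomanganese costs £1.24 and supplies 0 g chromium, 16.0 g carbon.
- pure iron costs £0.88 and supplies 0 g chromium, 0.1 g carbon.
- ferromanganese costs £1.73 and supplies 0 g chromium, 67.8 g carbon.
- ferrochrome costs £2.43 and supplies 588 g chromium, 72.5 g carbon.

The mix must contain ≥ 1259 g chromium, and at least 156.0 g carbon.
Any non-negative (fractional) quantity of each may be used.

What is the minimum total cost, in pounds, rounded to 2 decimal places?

£5.22

This is a linear program. Let x1 = kg of silicomanganese, x2 = kg of pure iron, x3 = kg of ferromanganese, x4 = kg of ferrochrome.
Minimise 1.24x1 + 0.88x2 + 1.73x3 + 2.43x4 subject to:
  588x4 ≥ 1259   (chromium)
  16x1 + 0.1x2 + 67.8x3 + 72.5x4 ≥ 156   (carbon)
  x1, x2, x3, x4 ≥ 0.
The optimal basis is {ferromanganese, ferrochrome}; silicomanganese, pure iron drop out. The chromium and carbon requirements are met with equality.
That vertex is x3 = 0.0113, x4 = 2.141.
Objective = 1.73·0.0113 + 2.43·2.141 = 5.2222.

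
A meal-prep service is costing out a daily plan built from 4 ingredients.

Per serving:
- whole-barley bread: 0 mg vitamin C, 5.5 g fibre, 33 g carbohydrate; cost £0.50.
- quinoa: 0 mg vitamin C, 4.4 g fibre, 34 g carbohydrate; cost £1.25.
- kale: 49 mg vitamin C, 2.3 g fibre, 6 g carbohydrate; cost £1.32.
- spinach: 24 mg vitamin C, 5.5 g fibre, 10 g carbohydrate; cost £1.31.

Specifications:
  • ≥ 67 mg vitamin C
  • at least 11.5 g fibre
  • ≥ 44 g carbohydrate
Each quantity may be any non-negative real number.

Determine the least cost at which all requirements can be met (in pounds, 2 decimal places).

£2.56

Treat it as an LP. Let x1 = servings of whole-barley bread, x2 = servings of quinoa, x3 = servings of kale, x4 = servings of spinach.
Minimize 0.5x1 + 1.25x2 + 1.32x3 + 1.31x4 subject to:
  49x3 + 24x4 ≥ 67   (vitamin C)
  5.5x1 + 4.4x2 + 2.3x3 + 5.5x4 ≥ 11.5   (fibre)
  33x1 + 34x2 + 6x3 + 10x4 ≥ 44   (carbohydrate)
  x1, x2, x3, x4 ≥ 0.
The optimal basis is {whole-barley bread, kale}; quinoa, spinach drop out. Binding constraints: vitamin C and fibre.
That vertex is x1 = 1.519, x3 = 1.367.
Cost = 0.5·1.519 + 1.32·1.367 = 2.5639.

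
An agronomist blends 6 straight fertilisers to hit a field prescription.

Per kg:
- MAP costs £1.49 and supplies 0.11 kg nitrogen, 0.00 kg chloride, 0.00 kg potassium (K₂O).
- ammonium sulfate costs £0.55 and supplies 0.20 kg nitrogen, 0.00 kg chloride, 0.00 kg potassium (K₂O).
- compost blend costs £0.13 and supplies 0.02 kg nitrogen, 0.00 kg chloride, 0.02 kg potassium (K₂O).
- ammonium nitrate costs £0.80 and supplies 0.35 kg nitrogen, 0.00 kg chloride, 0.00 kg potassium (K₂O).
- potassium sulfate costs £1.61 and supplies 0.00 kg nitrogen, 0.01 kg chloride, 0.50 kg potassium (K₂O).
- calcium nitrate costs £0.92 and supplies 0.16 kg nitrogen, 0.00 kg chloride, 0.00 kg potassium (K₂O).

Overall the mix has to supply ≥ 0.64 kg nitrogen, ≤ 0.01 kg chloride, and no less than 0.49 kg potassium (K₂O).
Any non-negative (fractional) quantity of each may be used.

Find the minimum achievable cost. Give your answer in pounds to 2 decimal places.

£3.04

Let x1 = kg of MAP, x2 = kg of ammonium sulfate, x3 = kg of compost blend, x4 = kg of ammonium nitrate, x5 = kg of potassium sulfate, x6 = kg of calcium nitrate.
min 1.49x1 + 0.55x2 + 0.13x3 + 0.8x4 + 1.61x5 + 0.92x6 subject to:
  0.11x1 + 0.2x2 + 0.02x3 + 0.35x4 + 0.16x6 ≥ 0.64   (nitrogen)
  0.01x5 ≤ 0.01   (chloride)
  0.02x3 + 0.5x5 ≥ 0.49   (potassium (K₂O))
  x1, x2, x3, x4, x5, x6 ≥ 0.
The minimum-cost mix takes nothing from MAP, ammonium sulfate, compost blend, calcium nitrate — only ammonium nitrate, potassium sulfate. The nitrogen and potassium (K₂O) requirements are met with equality.
Optimal quantities: ammonium nitrate = 1.829 kg, potassium sulfate = 0.98 kg.
Total cost: 0.8·1.829 + 1.61·0.98 = 3.0410.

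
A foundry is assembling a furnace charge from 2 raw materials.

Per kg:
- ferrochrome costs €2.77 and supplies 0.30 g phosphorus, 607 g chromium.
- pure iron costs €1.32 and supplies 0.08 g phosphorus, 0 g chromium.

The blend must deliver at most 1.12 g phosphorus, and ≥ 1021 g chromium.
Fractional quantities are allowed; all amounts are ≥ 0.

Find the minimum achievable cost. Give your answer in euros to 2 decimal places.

This is a linear program. Let x1 = kg of ferrochrome, x2 = kg of pure iron.
Minimize 2.77x1 + 1.32x2 with:
  0.3x1 + 0.08x2 ≤ 1.12   (phosphorus)
  607x1 ≥ 1021   (chromium)
  x1, x2 ≥ 0.
The minimum-cost mix takes nothing from pure iron — only ferrochrome. There the chromium constraint is tight.
That vertex is x1 = 1.682.
Total cost: 2.77·1.682 = 4.6591.

€4.66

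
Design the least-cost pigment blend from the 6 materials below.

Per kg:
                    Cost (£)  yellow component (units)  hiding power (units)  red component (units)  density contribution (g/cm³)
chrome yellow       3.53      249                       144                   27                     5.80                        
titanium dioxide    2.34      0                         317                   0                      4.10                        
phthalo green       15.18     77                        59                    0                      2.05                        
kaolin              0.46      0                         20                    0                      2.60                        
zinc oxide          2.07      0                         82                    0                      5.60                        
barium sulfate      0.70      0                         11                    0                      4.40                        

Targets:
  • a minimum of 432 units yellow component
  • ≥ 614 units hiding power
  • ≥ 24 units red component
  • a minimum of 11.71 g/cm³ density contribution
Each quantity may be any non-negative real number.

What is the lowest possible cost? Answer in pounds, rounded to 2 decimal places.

Let x1 = kg of chrome yellow, x2 = kg of titanium dioxide, x3 = kg of phthalo green, x4 = kg of kaolin, x5 = kg of zinc oxide, x6 = kg of barium sulfate.
min 3.53x1 + 2.34x2 + 15.18x3 + 0.46x4 + 2.07x5 + 0.7x6 subject to:
  249x1 + 77x3 ≥ 432   (yellow component)
  144x1 + 317x2 + 59x3 + 20x4 + 82x5 + 11x6 ≥ 614   (hiding power)
  27x1 ≥ 24   (red component)
  5.8x1 + 4.1x2 + 2.05x3 + 2.6x4 + 5.6x5 + 4.4x6 ≥ 11.71   (density contribution)
  x1, x2, x3, x4, x5, x6 ≥ 0.
The minimum-cost mix takes nothing from phthalo green, kaolin, zinc oxide, barium sulfate — only chrome yellow, titanium dioxide. The yellow component and hiding power requirements are met with equality.
So chrome yellow = 1.735 kg, titanium dioxide = 1.149 kg.
Total cost: 3.53·1.735 + 2.34·1.149 = 8.8132.

£8.81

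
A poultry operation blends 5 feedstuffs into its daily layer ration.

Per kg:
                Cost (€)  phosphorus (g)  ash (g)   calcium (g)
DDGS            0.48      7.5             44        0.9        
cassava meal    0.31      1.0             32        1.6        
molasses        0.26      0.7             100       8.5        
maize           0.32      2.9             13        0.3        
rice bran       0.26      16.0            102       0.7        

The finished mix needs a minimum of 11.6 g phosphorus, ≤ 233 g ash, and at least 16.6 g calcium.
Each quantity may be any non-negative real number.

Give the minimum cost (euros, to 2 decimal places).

Let x1 = kg of DDGS, x2 = kg of cassava meal, x3 = kg of molasses, x4 = kg of maize, x5 = kg of rice bran.
Minimise 0.48x1 + 0.31x2 + 0.26x3 + 0.32x4 + 0.26x5 subject to:
  7.5x1 + 1x2 + 0.7x3 + 2.9x4 + 16x5 ≥ 11.6   (phosphorus)
  44x1 + 32x2 + 100x3 + 13x4 + 102x5 ≤ 233   (ash)
  0.9x1 + 1.6x2 + 8.5x3 + 0.3x4 + 0.7x5 ≥ 16.6   (calcium)
  x1, x2, x3, x4, x5 ≥ 0.
The minimum-cost mix takes nothing from cassava meal, rice bran — only DDGS, molasses, maize. There the phosphorus, ash, calcium constraints are tight.
Solving gives x1 = 0.4469, x3 = 1.821, x4 = 2.405.
Total cost: 0.48·0.4469 + 0.26·1.821 + 0.32·2.405 = 1.4576.

€1.46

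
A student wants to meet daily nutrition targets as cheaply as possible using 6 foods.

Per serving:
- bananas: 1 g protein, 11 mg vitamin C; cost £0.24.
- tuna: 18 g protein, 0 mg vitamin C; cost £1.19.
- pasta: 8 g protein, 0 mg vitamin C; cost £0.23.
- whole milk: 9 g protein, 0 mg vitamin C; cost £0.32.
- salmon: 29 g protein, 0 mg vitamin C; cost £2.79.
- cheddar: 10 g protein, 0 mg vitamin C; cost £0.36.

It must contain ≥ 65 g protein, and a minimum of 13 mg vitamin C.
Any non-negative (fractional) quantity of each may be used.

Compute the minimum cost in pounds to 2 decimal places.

Set it up as a linear program. Let x1 = servings of bananas, x2 = servings of tuna, x3 = servings of pasta, x4 = servings of whole milk, x5 = servings of salmon, x6 = servings of cheddar.
Minimize 0.24x1 + 1.19x2 + 0.23x3 + 0.32x4 + 2.79x5 + 0.36x6 with:
  1x1 + 18x2 + 8x3 + 9x4 + 29x5 + 10x6 ≥ 65   (protein)
  11x1 ≥ 13   (vitamin C)
  x1, x2, x3, x4, x5, x6 ≥ 0.
The cheapest feasible vertex uses only bananas, pasta; tuna, whole milk, salmon, cheddar are not used. Binding constraints: protein and vitamin C.
Optimal quantities: bananas = 1.182 servings, pasta = 7.977 servings.
Cost = 0.24·1.182 + 0.23·7.977 = 2.1184.

£2.12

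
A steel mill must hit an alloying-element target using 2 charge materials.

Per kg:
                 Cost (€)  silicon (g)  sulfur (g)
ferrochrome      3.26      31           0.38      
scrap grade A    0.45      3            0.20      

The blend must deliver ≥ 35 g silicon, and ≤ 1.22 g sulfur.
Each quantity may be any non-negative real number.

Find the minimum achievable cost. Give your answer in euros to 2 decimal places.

Let x1 = kg of ferrochrome, x2 = kg of scrap grade A.
min 3.26x1 + 0.45x2 s.t.:
  31x1 + 3x2 ≥ 35   (silicon)
  0.38x1 + 0.2x2 ≤ 1.22   (sulfur)
  x1, x2 ≥ 0.
The minimum-cost mix takes nothing from scrap grade A — only ferrochrome. There the silicon constraint is tight.
So ferrochrome = 1.129 kg.
Objective = 3.26·1.129 = 3.6805.

€3.68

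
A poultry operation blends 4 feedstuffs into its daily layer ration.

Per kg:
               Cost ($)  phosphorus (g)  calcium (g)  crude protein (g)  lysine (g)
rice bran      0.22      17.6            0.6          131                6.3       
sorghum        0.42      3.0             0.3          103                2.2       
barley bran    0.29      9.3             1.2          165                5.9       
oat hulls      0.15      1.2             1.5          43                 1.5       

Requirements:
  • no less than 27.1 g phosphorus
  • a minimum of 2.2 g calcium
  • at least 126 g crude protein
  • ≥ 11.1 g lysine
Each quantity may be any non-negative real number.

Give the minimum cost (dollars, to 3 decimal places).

$0.470

Treat it as an LP. Let x1 = kg of rice bran, x2 = kg of sorghum, x3 = kg of barley bran, x4 = kg of oat hulls.
Minimise 0.22x1 + 0.42x2 + 0.29x3 + 0.15x4 subject to:
  17.6x1 + 3x2 + 9.3x3 + 1.2x4 ≥ 27.1   (phosphorus)
  0.6x1 + 0.3x2 + 1.2x3 + 1.5x4 ≥ 2.2   (calcium)
  131x1 + 103x2 + 165x3 + 43x4 ≥ 126   (crude protein)
  6.3x1 + 2.2x2 + 5.9x3 + 1.5x4 ≥ 11.1   (lysine)
  x1, x2, x3, x4 ≥ 0.
The minimum-cost mix takes nothing from sorghum, barley bran — only rice bran, oat hulls. The calcium and lysine requirements are met with equality.
That vertex is x1 = 1.561, x4 = 0.8421.
Cost = 0.22·1.561 + 0.15·0.8421 = 0.46974.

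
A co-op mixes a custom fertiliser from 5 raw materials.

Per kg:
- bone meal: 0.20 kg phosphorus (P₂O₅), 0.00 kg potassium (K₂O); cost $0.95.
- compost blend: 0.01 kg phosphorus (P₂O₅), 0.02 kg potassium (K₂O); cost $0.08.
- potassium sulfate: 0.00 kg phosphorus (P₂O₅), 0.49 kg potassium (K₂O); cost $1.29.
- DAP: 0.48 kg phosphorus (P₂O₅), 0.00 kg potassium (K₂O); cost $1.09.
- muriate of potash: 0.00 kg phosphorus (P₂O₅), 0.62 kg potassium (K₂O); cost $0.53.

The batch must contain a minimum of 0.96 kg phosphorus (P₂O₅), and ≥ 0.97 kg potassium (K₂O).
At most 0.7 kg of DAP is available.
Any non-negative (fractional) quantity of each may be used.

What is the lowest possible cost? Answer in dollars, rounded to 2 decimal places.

Treat it as an LP. Let x1 = kg of bone meal, x2 = kg of compost blend, x3 = kg of potassium sulfate, x4 = kg of DAP, x5 = kg of muriate of potash.
min 0.95x1 + 0.08x2 + 1.29x3 + 1.09x4 + 0.53x5 s.t.:
  0.2x1 + 0.01x2 + 0.48x4 ≥ 0.96   (phosphorus (P₂O₅))
  0.02x2 + 0.49x3 + 0.62x5 ≥ 0.97   (potassium (K₂O))
  x4 ≤ 0.7
  x1, x2, x3, x4, x5 ≥ 0.
The minimum-cost mix takes nothing from compost blend, potassium sulfate — only bone meal, DAP, muriate of potash. Binding constraints: phosphorus (P₂O₅), potassium (K₂O), the DAP cap.
That vertex is x1 = 3.12, x4 = 0.7, x5 = 1.565.
Cost = 0.95·3.12 + 1.09·0.7 + 0.53·1.565 = 4.5565.

$4.56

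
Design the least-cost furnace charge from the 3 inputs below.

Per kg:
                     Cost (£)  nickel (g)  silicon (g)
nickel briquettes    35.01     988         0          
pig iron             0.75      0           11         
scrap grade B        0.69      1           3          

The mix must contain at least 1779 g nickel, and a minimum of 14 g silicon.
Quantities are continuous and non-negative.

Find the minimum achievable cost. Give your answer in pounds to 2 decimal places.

£63.99

Let x1 = kg of nickel briquettes, x2 = kg of pig iron, x3 = kg of scrap grade B.
min 35.01x1 + 0.75x2 + 0.69x3 s.t.:
  988x1 + 1x3 ≥ 1779   (nickel)
  11x2 + 3x3 ≥ 14   (silicon)
  x1, x2, x3 ≥ 0.
The optimal basis is {nickel briquettes, pig iron}; scrap grade B drops out. There the nickel and silicon constraints are tight.
Optimal quantities: nickel briquettes = 1.8006 kg, pig iron = 1.2727 kg.
Objective = 35.01·1.8006 + 0.75·1.2727 = 63.9935.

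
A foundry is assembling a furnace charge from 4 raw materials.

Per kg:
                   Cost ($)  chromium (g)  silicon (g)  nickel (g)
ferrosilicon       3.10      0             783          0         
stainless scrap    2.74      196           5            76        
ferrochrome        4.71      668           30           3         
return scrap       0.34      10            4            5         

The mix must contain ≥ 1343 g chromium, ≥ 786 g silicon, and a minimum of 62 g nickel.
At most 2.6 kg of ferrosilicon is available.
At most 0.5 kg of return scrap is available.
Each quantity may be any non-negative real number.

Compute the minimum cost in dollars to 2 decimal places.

$13.37

Treat it as an LP. Let x1 = kg of ferrosilicon, x2 = kg of stainless scrap, x3 = kg of ferrochrome, x4 = kg of return scrap.
min 3.1x1 + 2.74x2 + 4.71x3 + 0.34x4 s.t.:
  196x2 + 668x3 + 10x4 ≥ 1343   (chromium)
  783x1 + 5x2 + 30x3 + 4x4 ≥ 786   (silicon)
  76x2 + 3x3 + 5x4 ≥ 62   (nickel)
  x1 ≤ 2.6
  x4 ≤ 0.5
  x1, x2, x3, x4 ≥ 0.
The optimal basis is {ferrosilicon, stainless scrap, ferrochrome}; return scrap drops out. The chromium, silicon, nickel requirements are met with equality.
Solving gives x1 = 0.9304, x2 = 0.7451, x3 = 1.792.
Total cost: 3.1·0.9304 + 2.74·0.7451 + 4.71·1.792 = 13.3661.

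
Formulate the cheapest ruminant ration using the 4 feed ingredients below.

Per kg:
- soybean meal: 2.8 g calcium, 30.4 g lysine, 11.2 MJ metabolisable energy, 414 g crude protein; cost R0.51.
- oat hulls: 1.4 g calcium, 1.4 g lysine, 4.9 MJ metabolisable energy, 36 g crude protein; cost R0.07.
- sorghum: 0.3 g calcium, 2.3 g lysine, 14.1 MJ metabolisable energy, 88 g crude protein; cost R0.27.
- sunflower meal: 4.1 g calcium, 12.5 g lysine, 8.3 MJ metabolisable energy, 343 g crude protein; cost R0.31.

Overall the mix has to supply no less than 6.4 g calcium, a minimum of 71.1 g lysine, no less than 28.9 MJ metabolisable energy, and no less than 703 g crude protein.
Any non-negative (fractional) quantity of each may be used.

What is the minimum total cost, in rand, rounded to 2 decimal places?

R1.22

This is a linear program. Let x1 = kg of soybean meal, x2 = kg of oat hulls, x3 = kg of sorghum, x4 = kg of sunflower meal.
Minimise 0.51x1 + 0.07x2 + 0.27x3 + 0.31x4 with:
  2.8x1 + 1.4x2 + 0.3x3 + 4.1x4 ≥ 6.4   (calcium)
  30.4x1 + 1.4x2 + 2.3x3 + 12.5x4 ≥ 71.1   (lysine)
  11.2x1 + 4.9x2 + 14.1x3 + 8.3x4 ≥ 28.9   (metabolisable energy)
  414x1 + 36x2 + 88x3 + 343x4 ≥ 703   (crude protein)
  x1, x2, x3, x4 ≥ 0.
The minimum-cost mix takes nothing from sorghum, sunflower meal — only soybean meal, oat hulls. There the lysine and metabolisable energy constraints are tight.
So soybean meal = 2.31 kg, oat hulls = 0.617 kg.
Cost = 0.51·2.31 + 0.07·0.617 = 1.2213.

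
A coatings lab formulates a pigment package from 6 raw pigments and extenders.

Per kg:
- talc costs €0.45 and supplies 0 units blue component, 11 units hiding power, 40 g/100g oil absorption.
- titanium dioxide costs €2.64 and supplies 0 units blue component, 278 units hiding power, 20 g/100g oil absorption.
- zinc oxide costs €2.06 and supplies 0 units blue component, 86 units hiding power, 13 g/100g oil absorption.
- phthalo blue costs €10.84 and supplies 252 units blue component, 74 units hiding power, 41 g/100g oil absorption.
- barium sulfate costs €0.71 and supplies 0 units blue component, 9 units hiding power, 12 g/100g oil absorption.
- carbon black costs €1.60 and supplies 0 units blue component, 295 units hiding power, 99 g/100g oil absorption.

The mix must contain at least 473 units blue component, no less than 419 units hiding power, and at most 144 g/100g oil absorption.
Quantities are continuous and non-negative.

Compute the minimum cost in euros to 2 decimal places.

Set it up as a linear program. Let x1 = kg of talc, x2 = kg of titanium dioxide, x3 = kg of zinc oxide, x4 = kg of phthalo blue, x5 = kg of barium sulfate, x6 = kg of carbon black.
Minimize 0.45x1 + 2.64x2 + 2.06x3 + 10.84x4 + 0.71x5 + 1.6x6 with:
  252x4 ≥ 473   (blue component)
  11x1 + 278x2 + 86x3 + 74x4 + 9x5 + 295x6 ≥ 419   (hiding power)
  40x1 + 20x2 + 13x3 + 41x4 + 12x5 + 99x6 ≤ 144   (oil absorption)
  x1, x2, x3, x4, x5, x6 ≥ 0.
The cheapest feasible vertex uses only titanium dioxide, phthalo blue, carbon black; talc, zinc oxide, barium sulfate are not used. Binding constraints: blue component, hiding power, oil absorption.
That vertex is x2 = 0.3678, x4 = 1.877, x6 = 0.6029.
Hence cost = 2.64·0.3678 + 10.84·1.877 + 1.6·0.6029 = €22.2823.

€22.28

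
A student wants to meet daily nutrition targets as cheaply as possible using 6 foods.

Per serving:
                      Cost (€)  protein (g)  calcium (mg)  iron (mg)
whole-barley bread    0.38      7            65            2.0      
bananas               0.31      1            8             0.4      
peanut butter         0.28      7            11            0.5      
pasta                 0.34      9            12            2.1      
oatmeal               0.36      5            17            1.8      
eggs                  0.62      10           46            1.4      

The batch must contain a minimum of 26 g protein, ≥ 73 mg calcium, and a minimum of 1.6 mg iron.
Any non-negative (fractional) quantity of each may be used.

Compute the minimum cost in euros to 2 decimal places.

€1.06

Set it up as a linear program. Let x1 = servings of whole-barley bread, x2 = servings of bananas, x3 = servings of peanut butter, x4 = servings of pasta, x5 = servings of oatmeal, x6 = servings of eggs.
Minimize 0.38x1 + 0.31x2 + 0.28x3 + 0.34x4 + 0.36x5 + 0.62x6 with:
  7x1 + 1x2 + 7x3 + 9x4 + 5x5 + 10x6 ≥ 26   (protein)
  65x1 + 8x2 + 11x3 + 12x4 + 17x5 + 46x6 ≥ 73   (calcium)
  2x1 + 0.4x2 + 0.5x3 + 2.1x4 + 1.8x5 + 1.4x6 ≥ 1.6   (iron)
  x1, x2, x3, x4, x5, x6 ≥ 0.
The optimal basis is {whole-barley bread, pasta}; bananas, peanut butter, oatmeal, eggs drop out. There the protein and calcium constraints are tight.
So whole-barley bread = 0.6886 servings, pasta = 2.353 servings.
Total cost: 0.38·0.6886 + 0.34·2.353 = 1.0617.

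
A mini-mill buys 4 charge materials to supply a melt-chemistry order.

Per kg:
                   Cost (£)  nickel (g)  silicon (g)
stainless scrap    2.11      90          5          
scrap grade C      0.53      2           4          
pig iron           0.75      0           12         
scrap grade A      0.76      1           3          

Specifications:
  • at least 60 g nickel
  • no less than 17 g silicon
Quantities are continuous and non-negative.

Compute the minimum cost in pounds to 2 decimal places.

£2.26

Treat it as an LP. Let x1 = kg of stainless scrap, x2 = kg of scrap grade C, x3 = kg of pig iron, x4 = kg of scrap grade A.
min 2.11x1 + 0.53x2 + 0.75x3 + 0.76x4 subject to:
  90x1 + 2x2 + 1x4 ≥ 60   (nickel)
  5x1 + 4x2 + 12x3 + 3x4 ≥ 17   (silicon)
  x1, x2, x3, x4 ≥ 0.
At the optimum only stainless scrap, pig iron are positive (scrap grade C, scrap grade A = 0). Binding constraints: nickel and silicon.
Optimal quantities: stainless scrap = 0.6667 kg, pig iron = 1.139 kg.
Cost = 2.11·0.6667 + 0.75·1.139 = 2.2610.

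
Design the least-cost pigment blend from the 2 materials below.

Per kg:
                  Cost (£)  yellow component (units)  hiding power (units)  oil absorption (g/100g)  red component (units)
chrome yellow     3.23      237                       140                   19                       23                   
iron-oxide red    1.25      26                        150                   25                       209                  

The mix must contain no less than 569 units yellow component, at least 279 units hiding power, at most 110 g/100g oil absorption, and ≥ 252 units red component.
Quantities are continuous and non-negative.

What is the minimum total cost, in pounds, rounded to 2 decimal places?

£8.61

Set it up as a linear program. Let x1 = kg of chrome yellow, x2 = kg of iron-oxide red.
Minimize 3.23x1 + 1.25x2 s.t.:
  237x1 + 26x2 ≥ 569   (yellow component)
  140x1 + 150x2 ≥ 279   (hiding power)
  19x1 + 25x2 ≤ 110   (oil absorption)
  23x1 + 209x2 ≥ 252   (red component)
  x1, x2 ≥ 0.
Both inputs are positive at the optimum. There the yellow component and red component constraints are tight.
So chrome yellow = 2.296 kg, iron-oxide red = 0.953 kg.
Objective = 3.23·2.296 + 1.25·0.953 = 8.6073.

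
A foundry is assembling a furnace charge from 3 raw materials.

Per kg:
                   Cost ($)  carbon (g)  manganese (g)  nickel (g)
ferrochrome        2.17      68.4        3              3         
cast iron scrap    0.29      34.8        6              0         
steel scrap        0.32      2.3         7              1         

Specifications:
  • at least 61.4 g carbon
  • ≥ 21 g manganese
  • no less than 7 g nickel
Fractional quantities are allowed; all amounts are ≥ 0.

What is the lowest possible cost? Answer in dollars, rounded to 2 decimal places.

$2.62

Let x1 = kg of ferrochrome, x2 = kg of cast iron scrap, x3 = kg of steel scrap.
min 2.17x1 + 0.29x2 + 0.32x3 with:
  68.4x1 + 34.8x2 + 2.3x3 ≥ 61.4   (carbon)
  3x1 + 6x2 + 7x3 ≥ 21   (manganese)
  3x1 + 1x3 ≥ 7   (nickel)
  x1, x2, x3 ≥ 0.
The optimal basis is {cast iron scrap, steel scrap}; ferrochrome drops out. There the carbon and nickel constraints are tight.
That vertex is x2 = 1.302, x3 = 7.
Total cost: 0.29·1.302 + 0.32·7 = 2.6176.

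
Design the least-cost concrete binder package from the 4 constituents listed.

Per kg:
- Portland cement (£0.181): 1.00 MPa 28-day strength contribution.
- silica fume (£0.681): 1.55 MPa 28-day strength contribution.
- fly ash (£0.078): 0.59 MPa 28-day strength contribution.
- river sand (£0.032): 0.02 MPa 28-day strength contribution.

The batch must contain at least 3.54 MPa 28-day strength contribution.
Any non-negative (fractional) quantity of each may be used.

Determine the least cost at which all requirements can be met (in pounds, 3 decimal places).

£0.468

Treat it as an LP. Let x1 = kg of Portland cement, x2 = kg of silica fume, x3 = kg of fly ash, x4 = kg of river sand.
Minimise 0.181x1 + 0.681x2 + 0.078x3 + 0.032x4 subject to:
  1x1 + 1.55x2 + 0.59x3 + 0.02x4 ≥ 3.54   (28-day strength contribution)
  x1, x2, x3, x4 ≥ 0.
At the optimum only fly ash is positive (Portland cement, silica fume, river sand = 0). There the 28-day strength contribution constraint is tight.
That vertex is x3 = 6.
Total cost: 0.078·6 = 0.46800.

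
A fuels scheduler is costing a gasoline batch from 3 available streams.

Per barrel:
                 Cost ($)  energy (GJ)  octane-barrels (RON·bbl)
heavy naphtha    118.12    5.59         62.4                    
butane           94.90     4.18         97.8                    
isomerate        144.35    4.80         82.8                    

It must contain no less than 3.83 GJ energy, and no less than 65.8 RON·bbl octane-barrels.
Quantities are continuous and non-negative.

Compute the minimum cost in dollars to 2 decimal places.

Let x1 = barrels of heavy naphtha, x2 = barrels of butane, x3 = barrels of isomerate.
min 118.12x1 + 94.9x2 + 144.35x3 s.t.:
  5.59x1 + 4.18x2 + 4.8x3 ≥ 3.83   (energy)
  62.4x1 + 97.8x2 + 82.8x3 ≥ 65.8   (octane-barrels)
  x1, x2, x3 ≥ 0.
The cheapest feasible vertex uses only heavy naphtha, butane; isomerate is not used. There the energy and octane-barrels constraints are tight.
That vertex is x1 = 0.34817, x2 = 0.45066.
Total cost: 118.12·0.34817 + 94.9·0.45066 = 83.8935.

$83.89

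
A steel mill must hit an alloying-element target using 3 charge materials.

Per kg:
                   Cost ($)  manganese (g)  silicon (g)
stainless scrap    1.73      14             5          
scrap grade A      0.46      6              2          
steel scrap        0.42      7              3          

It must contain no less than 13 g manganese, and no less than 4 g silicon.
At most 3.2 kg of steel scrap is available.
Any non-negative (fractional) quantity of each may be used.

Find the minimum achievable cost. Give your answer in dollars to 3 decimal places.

$0.780

Treat it as an LP. Let x1 = kg of stainless scrap, x2 = kg of scrap grade A, x3 = kg of steel scrap.
min 1.73x1 + 0.46x2 + 0.42x3 subject to:
  14x1 + 6x2 + 7x3 ≥ 13   (manganese)
  5x1 + 2x2 + 3x3 ≥ 4   (silicon)
  x3 ≤ 3.2
  x1, x2, x3 ≥ 0.
The minimum-cost mix takes nothing from stainless scrap, scrap grade A — only steel scrap. There the manganese constraint is tight.
Solving gives x3 = 1.857.
Hence cost = 0.42·1.857 = $0.77994.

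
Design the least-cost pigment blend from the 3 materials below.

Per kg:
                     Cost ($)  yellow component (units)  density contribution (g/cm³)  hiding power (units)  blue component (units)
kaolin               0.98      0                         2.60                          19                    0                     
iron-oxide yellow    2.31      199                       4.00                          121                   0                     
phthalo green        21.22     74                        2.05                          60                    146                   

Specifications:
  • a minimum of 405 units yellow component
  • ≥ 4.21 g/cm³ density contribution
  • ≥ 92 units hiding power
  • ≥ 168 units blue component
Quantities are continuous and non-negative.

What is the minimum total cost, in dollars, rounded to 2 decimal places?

$28.13

Set it up as a linear program. Let x1 = kg of kaolin, x2 = kg of iron-oxide yellow, x3 = kg of phthalo green.
Minimise 0.98x1 + 2.31x2 + 21.22x3 s.t.:
  199x2 + 74x3 ≥ 405   (yellow component)
  2.6x1 + 4x2 + 2.05x3 ≥ 4.21   (density contribution)
  19x1 + 121x2 + 60x3 ≥ 92   (hiding power)
  146x3 ≥ 168   (blue component)
  x1, x2, x3 ≥ 0.
The minimum-cost mix takes nothing from kaolin — only iron-oxide yellow, phthalo green. Binding constraints: yellow component and blue component.
That vertex is x2 = 1.6073, x3 = 1.1507.
Objective = 2.31·1.6073 + 21.22·1.1507 = 28.1307.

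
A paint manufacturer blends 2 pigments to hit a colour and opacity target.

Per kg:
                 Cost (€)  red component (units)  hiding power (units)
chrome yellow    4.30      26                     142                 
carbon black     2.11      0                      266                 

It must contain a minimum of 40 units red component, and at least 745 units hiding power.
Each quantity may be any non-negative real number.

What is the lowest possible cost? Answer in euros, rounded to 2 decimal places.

This is a linear program. Let x1 = kg of chrome yellow, x2 = kg of carbon black.
Minimize 4.3x1 + 2.11x2 s.t.:
  26x1 ≥ 40   (red component)
  142x1 + 266x2 ≥ 745   (hiding power)
  x1, x2 ≥ 0.
Both inputs are positive at the optimum. Binding constraints: red component and hiding power.
Optimal quantities: chrome yellow = 1.538 kg, carbon black = 1.979 kg.
Cost = 4.3·1.538 + 2.11·1.979 = 10.7891.

€10.79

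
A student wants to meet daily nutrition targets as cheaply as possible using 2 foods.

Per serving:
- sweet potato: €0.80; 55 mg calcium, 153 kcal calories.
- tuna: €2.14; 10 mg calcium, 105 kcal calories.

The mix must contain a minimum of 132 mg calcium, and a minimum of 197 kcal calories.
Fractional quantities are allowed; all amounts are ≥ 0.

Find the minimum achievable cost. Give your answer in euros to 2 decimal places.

Let x1 = servings of sweet potato, x2 = servings of tuna.
Minimise 0.8x1 + 2.14x2 subject to:
  55x1 + 10x2 ≥ 132   (calcium)
  153x1 + 105x2 ≥ 197   (calories)
  x1, x2 ≥ 0.
At the optimum only sweet potato is positive (tuna = 0). Binding constraint: calcium.
Optimal quantities: sweet potato = 2.4 servings.
Hence cost = 0.8·2.4 = €1.9200.

€1.92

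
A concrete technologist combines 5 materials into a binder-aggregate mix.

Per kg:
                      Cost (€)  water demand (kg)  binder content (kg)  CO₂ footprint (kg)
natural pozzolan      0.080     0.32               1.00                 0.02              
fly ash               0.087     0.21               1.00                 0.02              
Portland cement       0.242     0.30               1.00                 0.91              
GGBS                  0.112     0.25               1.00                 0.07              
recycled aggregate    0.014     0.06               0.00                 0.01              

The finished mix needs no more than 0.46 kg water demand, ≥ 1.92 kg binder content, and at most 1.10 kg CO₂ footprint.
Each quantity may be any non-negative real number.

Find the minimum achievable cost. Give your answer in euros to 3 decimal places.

€0.163

Let x1 = kg of natural pozzolan, x2 = kg of fly ash, x3 = kg of Portland cement, x4 = kg of GGBS, x5 = kg of recycled aggregate.
Minimise 0.08x1 + 0.087x2 + 0.242x3 + 0.112x4 + 0.014x5 with:
  0.32x1 + 0.21x2 + 0.3x3 + 0.25x4 + 0.06x5 ≤ 0.46   (water demand)
  1x1 + 1x2 + 1x3 + 1x4 ≥ 1.92   (binder content)
  0.02x1 + 0.02x2 + 0.91x3 + 0.07x4 + 0.01x5 ≤ 1.1   (CO₂ footprint)
  x1, x2, x3, x4, x5 ≥ 0.
The minimum-cost mix takes nothing from Portland cement, GGBS, recycled aggregate — only natural pozzolan, fly ash. The water demand and binder content requirements are met with equality.
Solving gives x1 = 0.5164, x2 = 1.404.
Hence cost = 0.08·0.5164 + 0.087·1.404 = €0.16346.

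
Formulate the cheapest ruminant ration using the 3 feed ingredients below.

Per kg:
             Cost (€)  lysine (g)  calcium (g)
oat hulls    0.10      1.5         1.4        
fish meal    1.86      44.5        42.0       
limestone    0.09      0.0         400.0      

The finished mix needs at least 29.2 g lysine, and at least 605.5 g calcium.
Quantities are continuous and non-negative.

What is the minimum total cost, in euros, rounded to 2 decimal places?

Let x1 = kg of oat hulls, x2 = kg of fish meal, x3 = kg of limestone.
Minimise 0.1x1 + 1.86x2 + 0.09x3 subject to:
  1.5x1 + 44.5x2 ≥ 29.2   (lysine)
  1.4x1 + 42x2 + 400x3 ≥ 605.5   (calcium)
  x1, x2, x3 ≥ 0.
The optimal basis is {fish meal, limestone}; oat hulls drops out. The lysine and calcium requirements are met with equality.
That vertex is x2 = 0.6562, x3 = 1.445.
Cost = 1.86·0.6562 + 0.09·1.445 = 1.3506.

€1.35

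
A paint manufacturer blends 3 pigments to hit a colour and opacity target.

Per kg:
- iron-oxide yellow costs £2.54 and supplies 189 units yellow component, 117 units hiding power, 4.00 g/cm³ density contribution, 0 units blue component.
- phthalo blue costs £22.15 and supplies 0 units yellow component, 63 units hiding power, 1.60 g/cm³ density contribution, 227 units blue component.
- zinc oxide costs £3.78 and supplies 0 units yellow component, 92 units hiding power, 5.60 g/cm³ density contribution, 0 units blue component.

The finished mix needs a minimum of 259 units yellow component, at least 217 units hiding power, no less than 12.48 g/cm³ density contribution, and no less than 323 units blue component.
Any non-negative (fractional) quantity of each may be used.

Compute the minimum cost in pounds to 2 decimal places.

Set it up as a linear program. Let x1 = kg of iron-oxide yellow, x2 = kg of phthalo blue, x3 = kg of zinc oxide.
min 2.54x1 + 22.15x2 + 3.78x3 with:
  189x1 ≥ 259   (yellow component)
  117x1 + 63x2 + 92x3 ≥ 217   (hiding power)
  4x1 + 1.6x2 + 5.6x3 ≥ 12.48   (density contribution)
  227x2 ≥ 323   (blue component)
  x1, x2, x3 ≥ 0.
At the optimum only iron-oxide yellow, phthalo blue are positive (zinc oxide = 0). Binding constraints: density contribution and blue component.
So iron-oxide yellow = 2.551 kg, phthalo blue = 1.423 kg.
Hence cost = 2.54·2.551 + 22.15·1.423 = £37.9990.

£38.00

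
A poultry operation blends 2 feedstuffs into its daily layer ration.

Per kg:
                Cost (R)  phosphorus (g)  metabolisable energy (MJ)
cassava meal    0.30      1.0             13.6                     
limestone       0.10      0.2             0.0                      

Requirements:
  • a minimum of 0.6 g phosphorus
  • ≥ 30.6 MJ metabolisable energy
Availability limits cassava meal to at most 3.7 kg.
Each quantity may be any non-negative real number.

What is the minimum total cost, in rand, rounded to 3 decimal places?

R0.675

This is a linear program. Let x1 = kg of cassava meal, x2 = kg of limestone.
Minimize 0.3x1 + 0.1x2 subject to:
  1x1 + 0.2x2 ≥ 0.6   (phosphorus)
  13.6x1 ≥ 30.6   (metabolisable energy)
  x1 ≤ 3.7
  x1, x2 ≥ 0.
The optimal basis is {cassava meal}; limestone drops out. There the metabolisable energy constraint is tight.
Solving gives x1 = 2.25.
Cost = 0.3·2.25 = 0.67500.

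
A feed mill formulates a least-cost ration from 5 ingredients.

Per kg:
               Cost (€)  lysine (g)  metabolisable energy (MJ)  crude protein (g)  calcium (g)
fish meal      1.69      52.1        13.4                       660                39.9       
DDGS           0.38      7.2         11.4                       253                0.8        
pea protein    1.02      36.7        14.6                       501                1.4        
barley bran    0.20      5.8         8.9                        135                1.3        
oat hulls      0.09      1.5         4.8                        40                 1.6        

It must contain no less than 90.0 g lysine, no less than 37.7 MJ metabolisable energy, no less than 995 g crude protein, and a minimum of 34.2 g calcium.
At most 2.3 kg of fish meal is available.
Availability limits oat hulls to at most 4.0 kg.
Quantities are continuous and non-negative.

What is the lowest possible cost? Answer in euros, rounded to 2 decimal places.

€2.73

This is a linear program. Let x1 = kg of fish meal, x2 = kg of DDGS, x3 = kg of pea protein, x4 = kg of barley bran, x5 = kg of oat hulls.
min 1.69x1 + 0.38x2 + 1.02x3 + 0.2x4 + 0.09x5 with:
  52.1x1 + 7.2x2 + 36.7x3 + 5.8x4 + 1.5x5 ≥ 90   (lysine)
  13.4x1 + 11.4x2 + 14.6x3 + 8.9x4 + 4.8x5 ≥ 37.7   (metabolisable energy)
  660x1 + 253x2 + 501x3 + 135x4 + 40x5 ≥ 995   (crude protein)
  39.9x1 + 0.8x2 + 1.4x3 + 1.3x4 + 1.6x5 ≥ 34.2   (calcium)
  x1 ≤ 2.3
  x5 ≤ 4
  x1, x2, x3, x4, x5 ≥ 0.
The cheapest feasible vertex uses only fish meal, pea protein, barley bran; DDGS, oat hulls are not used. Binding constraints: lysine, metabolisable energy, calcium.
Solving gives x1 = 0.7787, x3 = 1.165, x4 = 1.153.
Cost = 1.69·0.7787 + 1.02·1.165 + 0.2·1.153 = 2.7349.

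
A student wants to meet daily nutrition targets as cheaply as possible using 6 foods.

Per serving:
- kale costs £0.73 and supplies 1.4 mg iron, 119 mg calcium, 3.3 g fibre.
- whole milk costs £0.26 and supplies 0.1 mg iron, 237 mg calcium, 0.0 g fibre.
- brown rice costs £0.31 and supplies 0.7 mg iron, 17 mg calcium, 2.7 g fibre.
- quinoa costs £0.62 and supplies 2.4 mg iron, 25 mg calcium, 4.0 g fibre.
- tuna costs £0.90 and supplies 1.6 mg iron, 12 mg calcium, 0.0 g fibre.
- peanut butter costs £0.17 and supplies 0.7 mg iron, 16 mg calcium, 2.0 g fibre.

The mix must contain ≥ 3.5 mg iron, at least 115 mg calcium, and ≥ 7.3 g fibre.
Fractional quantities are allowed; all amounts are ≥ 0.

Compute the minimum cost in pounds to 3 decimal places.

Set it up as a linear program. Let x1 = servings of kale, x2 = servings of whole milk, x3 = servings of brown rice, x4 = servings of quinoa, x5 = servings of tuna, x6 = servings of peanut butter.
Minimise 0.73x1 + 0.26x2 + 0.31x3 + 0.62x4 + 0.9x5 + 0.17x6 s.t.:
  1.4x1 + 0.1x2 + 0.7x3 + 2.4x4 + 1.6x5 + 0.7x6 ≥ 3.5   (iron)
  119x1 + 237x2 + 17x3 + 25x4 + 12x5 + 16x6 ≥ 115   (calcium)
  3.3x1 + 2.7x3 + 4x4 + 2x6 ≥ 7.3   (fibre)
  x1, x2, x3, x4, x5, x6 ≥ 0.
The cheapest feasible vertex uses only whole milk, peanut butter; kale, brown rice, quinoa, tuna are not used. There the iron and calcium constraints are tight.
Optimal quantities: whole milk = 0.1491 servings, peanut butter = 4.979 servings.
Hence cost = 0.26·0.1491 + 0.17·4.979 = £0.88520.

£0.885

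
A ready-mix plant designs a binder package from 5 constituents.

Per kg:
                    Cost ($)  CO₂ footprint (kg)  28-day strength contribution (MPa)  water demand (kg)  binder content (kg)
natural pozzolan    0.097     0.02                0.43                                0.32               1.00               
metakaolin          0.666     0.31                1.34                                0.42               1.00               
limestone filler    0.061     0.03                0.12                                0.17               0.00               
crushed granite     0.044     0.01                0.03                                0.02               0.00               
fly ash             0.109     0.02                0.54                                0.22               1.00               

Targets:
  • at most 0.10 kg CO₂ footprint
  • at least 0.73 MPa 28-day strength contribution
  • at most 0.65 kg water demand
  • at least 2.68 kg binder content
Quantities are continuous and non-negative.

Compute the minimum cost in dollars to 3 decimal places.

$0.285

Let x1 = kg of natural pozzolan, x2 = kg of metakaolin, x3 = kg of limestone filler, x4 = kg of crushed granite, x5 = kg of fly ash.
Minimise 0.097x1 + 0.666x2 + 0.061x3 + 0.044x4 + 0.109x5 with:
  0.02x1 + 0.31x2 + 0.03x3 + 0.01x4 + 0.02x5 ≤ 0.1   (CO₂ footprint)
  0.43x1 + 1.34x2 + 0.12x3 + 0.03x4 + 0.54x5 ≥ 0.73   (28-day strength contribution)
  0.32x1 + 0.42x2 + 0.17x3 + 0.02x4 + 0.22x5 ≤ 0.65   (water demand)
  1x1 + 1x2 + 1x5 ≥ 2.68   (binder content)
  x1, x2, x3, x4, x5 ≥ 0.
At the optimum only natural pozzolan, fly ash are positive (metakaolin, limestone filler, crushed granite = 0). There the water demand and binder content constraints are tight.
That vertex is x1 = 0.604, x5 = 2.076.
Hence cost = 0.097·0.604 + 0.109·2.076 = $0.28487.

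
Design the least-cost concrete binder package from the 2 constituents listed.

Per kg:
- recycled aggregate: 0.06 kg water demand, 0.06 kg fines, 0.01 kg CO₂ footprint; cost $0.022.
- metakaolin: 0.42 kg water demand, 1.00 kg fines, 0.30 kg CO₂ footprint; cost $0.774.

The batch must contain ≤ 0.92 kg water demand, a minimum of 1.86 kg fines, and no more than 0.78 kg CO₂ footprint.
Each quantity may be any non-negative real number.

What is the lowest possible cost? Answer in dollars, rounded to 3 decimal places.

Let x1 = kg of recycled aggregate, x2 = kg of metakaolin.
Minimize 0.022x1 + 0.774x2 s.t.:
  0.06x1 + 0.42x2 ≤ 0.92   (water demand)
  0.06x1 + 1x2 ≥ 1.86   (fines)
  0.01x1 + 0.3x2 ≤ 0.78   (CO₂ footprint)
  x1, x2 ≥ 0.
Both inputs are positive at the optimum. Binding constraints: water demand and fines.
So recycled aggregate = 3.989 kg, metakaolin = 1.621 kg.
Objective = 0.022·3.989 + 0.774·1.621 = 1.34241.

$1.342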